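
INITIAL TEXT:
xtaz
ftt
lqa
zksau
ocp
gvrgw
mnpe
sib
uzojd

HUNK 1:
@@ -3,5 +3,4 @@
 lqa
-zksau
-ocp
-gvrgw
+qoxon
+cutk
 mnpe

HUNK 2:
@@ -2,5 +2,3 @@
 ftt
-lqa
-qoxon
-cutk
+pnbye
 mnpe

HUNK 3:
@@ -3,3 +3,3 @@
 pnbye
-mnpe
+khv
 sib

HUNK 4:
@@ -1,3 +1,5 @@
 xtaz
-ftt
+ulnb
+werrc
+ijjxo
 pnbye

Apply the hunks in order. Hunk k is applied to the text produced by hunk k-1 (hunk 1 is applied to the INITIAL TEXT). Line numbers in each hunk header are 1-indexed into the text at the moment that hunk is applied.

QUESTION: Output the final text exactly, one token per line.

Hunk 1: at line 3 remove [zksau,ocp,gvrgw] add [qoxon,cutk] -> 8 lines: xtaz ftt lqa qoxon cutk mnpe sib uzojd
Hunk 2: at line 2 remove [lqa,qoxon,cutk] add [pnbye] -> 6 lines: xtaz ftt pnbye mnpe sib uzojd
Hunk 3: at line 3 remove [mnpe] add [khv] -> 6 lines: xtaz ftt pnbye khv sib uzojd
Hunk 4: at line 1 remove [ftt] add [ulnb,werrc,ijjxo] -> 8 lines: xtaz ulnb werrc ijjxo pnbye khv sib uzojd

Answer: xtaz
ulnb
werrc
ijjxo
pnbye
khv
sib
uzojd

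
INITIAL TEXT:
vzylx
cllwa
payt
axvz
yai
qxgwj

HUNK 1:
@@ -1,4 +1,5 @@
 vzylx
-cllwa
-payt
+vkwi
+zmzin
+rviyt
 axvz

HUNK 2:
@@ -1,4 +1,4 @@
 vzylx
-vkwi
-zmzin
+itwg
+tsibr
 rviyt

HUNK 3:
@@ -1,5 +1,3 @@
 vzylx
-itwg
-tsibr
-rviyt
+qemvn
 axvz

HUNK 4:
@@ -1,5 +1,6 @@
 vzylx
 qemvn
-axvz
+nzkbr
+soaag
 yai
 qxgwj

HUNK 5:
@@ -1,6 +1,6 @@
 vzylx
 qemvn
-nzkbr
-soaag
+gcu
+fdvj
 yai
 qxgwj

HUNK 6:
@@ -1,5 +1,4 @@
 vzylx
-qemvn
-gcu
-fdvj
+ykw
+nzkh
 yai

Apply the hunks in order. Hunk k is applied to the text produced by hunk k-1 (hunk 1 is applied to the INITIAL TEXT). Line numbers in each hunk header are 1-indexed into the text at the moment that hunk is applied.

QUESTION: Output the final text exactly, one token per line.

Hunk 1: at line 1 remove [cllwa,payt] add [vkwi,zmzin,rviyt] -> 7 lines: vzylx vkwi zmzin rviyt axvz yai qxgwj
Hunk 2: at line 1 remove [vkwi,zmzin] add [itwg,tsibr] -> 7 lines: vzylx itwg tsibr rviyt axvz yai qxgwj
Hunk 3: at line 1 remove [itwg,tsibr,rviyt] add [qemvn] -> 5 lines: vzylx qemvn axvz yai qxgwj
Hunk 4: at line 1 remove [axvz] add [nzkbr,soaag] -> 6 lines: vzylx qemvn nzkbr soaag yai qxgwj
Hunk 5: at line 1 remove [nzkbr,soaag] add [gcu,fdvj] -> 6 lines: vzylx qemvn gcu fdvj yai qxgwj
Hunk 6: at line 1 remove [qemvn,gcu,fdvj] add [ykw,nzkh] -> 5 lines: vzylx ykw nzkh yai qxgwj

Answer: vzylx
ykw
nzkh
yai
qxgwj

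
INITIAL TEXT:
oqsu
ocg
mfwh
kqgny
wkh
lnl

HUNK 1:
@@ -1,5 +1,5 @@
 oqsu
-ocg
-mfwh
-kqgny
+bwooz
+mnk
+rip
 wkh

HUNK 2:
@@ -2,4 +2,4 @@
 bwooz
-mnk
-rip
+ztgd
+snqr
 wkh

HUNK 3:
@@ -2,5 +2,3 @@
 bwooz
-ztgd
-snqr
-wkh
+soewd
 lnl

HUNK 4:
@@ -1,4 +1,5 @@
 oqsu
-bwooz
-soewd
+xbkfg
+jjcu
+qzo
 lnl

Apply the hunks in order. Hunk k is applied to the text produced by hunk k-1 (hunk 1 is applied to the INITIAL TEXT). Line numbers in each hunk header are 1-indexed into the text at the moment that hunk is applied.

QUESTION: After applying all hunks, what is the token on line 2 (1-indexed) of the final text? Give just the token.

Hunk 1: at line 1 remove [ocg,mfwh,kqgny] add [bwooz,mnk,rip] -> 6 lines: oqsu bwooz mnk rip wkh lnl
Hunk 2: at line 2 remove [mnk,rip] add [ztgd,snqr] -> 6 lines: oqsu bwooz ztgd snqr wkh lnl
Hunk 3: at line 2 remove [ztgd,snqr,wkh] add [soewd] -> 4 lines: oqsu bwooz soewd lnl
Hunk 4: at line 1 remove [bwooz,soewd] add [xbkfg,jjcu,qzo] -> 5 lines: oqsu xbkfg jjcu qzo lnl
Final line 2: xbkfg

Answer: xbkfg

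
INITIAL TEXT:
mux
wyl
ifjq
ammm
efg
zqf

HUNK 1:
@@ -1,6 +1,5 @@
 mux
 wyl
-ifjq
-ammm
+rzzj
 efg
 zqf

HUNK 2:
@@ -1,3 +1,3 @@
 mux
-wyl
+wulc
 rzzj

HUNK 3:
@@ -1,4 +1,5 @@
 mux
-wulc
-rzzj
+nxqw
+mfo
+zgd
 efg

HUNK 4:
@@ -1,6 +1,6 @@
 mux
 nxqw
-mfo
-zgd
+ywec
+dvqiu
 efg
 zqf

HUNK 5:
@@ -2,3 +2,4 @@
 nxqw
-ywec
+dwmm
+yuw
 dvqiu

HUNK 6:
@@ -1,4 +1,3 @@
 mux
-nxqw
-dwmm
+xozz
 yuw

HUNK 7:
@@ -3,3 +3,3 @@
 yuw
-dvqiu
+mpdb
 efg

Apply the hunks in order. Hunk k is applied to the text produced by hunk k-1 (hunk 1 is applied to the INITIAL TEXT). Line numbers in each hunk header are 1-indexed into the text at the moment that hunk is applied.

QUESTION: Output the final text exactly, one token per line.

Answer: mux
xozz
yuw
mpdb
efg
zqf

Derivation:
Hunk 1: at line 1 remove [ifjq,ammm] add [rzzj] -> 5 lines: mux wyl rzzj efg zqf
Hunk 2: at line 1 remove [wyl] add [wulc] -> 5 lines: mux wulc rzzj efg zqf
Hunk 3: at line 1 remove [wulc,rzzj] add [nxqw,mfo,zgd] -> 6 lines: mux nxqw mfo zgd efg zqf
Hunk 4: at line 1 remove [mfo,zgd] add [ywec,dvqiu] -> 6 lines: mux nxqw ywec dvqiu efg zqf
Hunk 5: at line 2 remove [ywec] add [dwmm,yuw] -> 7 lines: mux nxqw dwmm yuw dvqiu efg zqf
Hunk 6: at line 1 remove [nxqw,dwmm] add [xozz] -> 6 lines: mux xozz yuw dvqiu efg zqf
Hunk 7: at line 3 remove [dvqiu] add [mpdb] -> 6 lines: mux xozz yuw mpdb efg zqf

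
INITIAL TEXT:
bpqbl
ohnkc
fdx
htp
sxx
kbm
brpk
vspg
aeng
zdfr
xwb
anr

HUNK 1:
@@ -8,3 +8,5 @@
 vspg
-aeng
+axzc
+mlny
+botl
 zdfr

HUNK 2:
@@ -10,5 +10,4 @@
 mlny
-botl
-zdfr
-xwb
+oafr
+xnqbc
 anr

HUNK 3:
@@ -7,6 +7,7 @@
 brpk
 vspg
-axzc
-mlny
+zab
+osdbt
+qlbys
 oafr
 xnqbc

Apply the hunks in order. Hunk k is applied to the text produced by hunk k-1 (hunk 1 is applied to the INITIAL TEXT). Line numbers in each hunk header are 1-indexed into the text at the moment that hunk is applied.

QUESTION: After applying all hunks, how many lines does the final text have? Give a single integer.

Answer: 14

Derivation:
Hunk 1: at line 8 remove [aeng] add [axzc,mlny,botl] -> 14 lines: bpqbl ohnkc fdx htp sxx kbm brpk vspg axzc mlny botl zdfr xwb anr
Hunk 2: at line 10 remove [botl,zdfr,xwb] add [oafr,xnqbc] -> 13 lines: bpqbl ohnkc fdx htp sxx kbm brpk vspg axzc mlny oafr xnqbc anr
Hunk 3: at line 7 remove [axzc,mlny] add [zab,osdbt,qlbys] -> 14 lines: bpqbl ohnkc fdx htp sxx kbm brpk vspg zab osdbt qlbys oafr xnqbc anr
Final line count: 14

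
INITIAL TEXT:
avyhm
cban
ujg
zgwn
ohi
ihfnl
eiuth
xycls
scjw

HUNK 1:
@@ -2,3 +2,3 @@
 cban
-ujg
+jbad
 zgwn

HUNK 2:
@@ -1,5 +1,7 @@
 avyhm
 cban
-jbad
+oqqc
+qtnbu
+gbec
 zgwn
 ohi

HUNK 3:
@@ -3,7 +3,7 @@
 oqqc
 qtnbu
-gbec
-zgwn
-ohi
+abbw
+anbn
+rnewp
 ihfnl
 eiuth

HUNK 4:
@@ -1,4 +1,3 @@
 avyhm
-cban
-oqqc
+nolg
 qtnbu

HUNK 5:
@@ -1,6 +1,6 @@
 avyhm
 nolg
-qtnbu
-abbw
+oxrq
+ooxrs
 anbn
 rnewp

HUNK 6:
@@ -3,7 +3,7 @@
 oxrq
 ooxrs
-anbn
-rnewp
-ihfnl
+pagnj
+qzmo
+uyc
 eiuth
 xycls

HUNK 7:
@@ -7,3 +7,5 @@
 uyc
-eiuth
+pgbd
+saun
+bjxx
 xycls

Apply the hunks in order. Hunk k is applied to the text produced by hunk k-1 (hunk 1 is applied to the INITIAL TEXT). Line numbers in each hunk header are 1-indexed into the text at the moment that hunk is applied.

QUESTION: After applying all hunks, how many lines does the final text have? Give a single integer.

Hunk 1: at line 2 remove [ujg] add [jbad] -> 9 lines: avyhm cban jbad zgwn ohi ihfnl eiuth xycls scjw
Hunk 2: at line 1 remove [jbad] add [oqqc,qtnbu,gbec] -> 11 lines: avyhm cban oqqc qtnbu gbec zgwn ohi ihfnl eiuth xycls scjw
Hunk 3: at line 3 remove [gbec,zgwn,ohi] add [abbw,anbn,rnewp] -> 11 lines: avyhm cban oqqc qtnbu abbw anbn rnewp ihfnl eiuth xycls scjw
Hunk 4: at line 1 remove [cban,oqqc] add [nolg] -> 10 lines: avyhm nolg qtnbu abbw anbn rnewp ihfnl eiuth xycls scjw
Hunk 5: at line 1 remove [qtnbu,abbw] add [oxrq,ooxrs] -> 10 lines: avyhm nolg oxrq ooxrs anbn rnewp ihfnl eiuth xycls scjw
Hunk 6: at line 3 remove [anbn,rnewp,ihfnl] add [pagnj,qzmo,uyc] -> 10 lines: avyhm nolg oxrq ooxrs pagnj qzmo uyc eiuth xycls scjw
Hunk 7: at line 7 remove [eiuth] add [pgbd,saun,bjxx] -> 12 lines: avyhm nolg oxrq ooxrs pagnj qzmo uyc pgbd saun bjxx xycls scjw
Final line count: 12

Answer: 12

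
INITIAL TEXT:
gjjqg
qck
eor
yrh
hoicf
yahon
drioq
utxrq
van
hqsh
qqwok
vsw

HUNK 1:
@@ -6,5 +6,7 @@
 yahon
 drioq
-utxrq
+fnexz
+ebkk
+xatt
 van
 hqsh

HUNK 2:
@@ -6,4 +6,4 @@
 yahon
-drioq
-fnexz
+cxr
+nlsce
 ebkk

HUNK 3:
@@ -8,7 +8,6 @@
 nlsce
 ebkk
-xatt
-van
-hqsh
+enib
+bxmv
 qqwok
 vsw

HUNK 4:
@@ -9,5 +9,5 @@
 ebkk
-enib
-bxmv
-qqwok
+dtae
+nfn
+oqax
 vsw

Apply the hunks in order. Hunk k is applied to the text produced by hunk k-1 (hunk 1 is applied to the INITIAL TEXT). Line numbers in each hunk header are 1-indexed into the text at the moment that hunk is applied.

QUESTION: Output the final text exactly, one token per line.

Answer: gjjqg
qck
eor
yrh
hoicf
yahon
cxr
nlsce
ebkk
dtae
nfn
oqax
vsw

Derivation:
Hunk 1: at line 6 remove [utxrq] add [fnexz,ebkk,xatt] -> 14 lines: gjjqg qck eor yrh hoicf yahon drioq fnexz ebkk xatt van hqsh qqwok vsw
Hunk 2: at line 6 remove [drioq,fnexz] add [cxr,nlsce] -> 14 lines: gjjqg qck eor yrh hoicf yahon cxr nlsce ebkk xatt van hqsh qqwok vsw
Hunk 3: at line 8 remove [xatt,van,hqsh] add [enib,bxmv] -> 13 lines: gjjqg qck eor yrh hoicf yahon cxr nlsce ebkk enib bxmv qqwok vsw
Hunk 4: at line 9 remove [enib,bxmv,qqwok] add [dtae,nfn,oqax] -> 13 lines: gjjqg qck eor yrh hoicf yahon cxr nlsce ebkk dtae nfn oqax vsw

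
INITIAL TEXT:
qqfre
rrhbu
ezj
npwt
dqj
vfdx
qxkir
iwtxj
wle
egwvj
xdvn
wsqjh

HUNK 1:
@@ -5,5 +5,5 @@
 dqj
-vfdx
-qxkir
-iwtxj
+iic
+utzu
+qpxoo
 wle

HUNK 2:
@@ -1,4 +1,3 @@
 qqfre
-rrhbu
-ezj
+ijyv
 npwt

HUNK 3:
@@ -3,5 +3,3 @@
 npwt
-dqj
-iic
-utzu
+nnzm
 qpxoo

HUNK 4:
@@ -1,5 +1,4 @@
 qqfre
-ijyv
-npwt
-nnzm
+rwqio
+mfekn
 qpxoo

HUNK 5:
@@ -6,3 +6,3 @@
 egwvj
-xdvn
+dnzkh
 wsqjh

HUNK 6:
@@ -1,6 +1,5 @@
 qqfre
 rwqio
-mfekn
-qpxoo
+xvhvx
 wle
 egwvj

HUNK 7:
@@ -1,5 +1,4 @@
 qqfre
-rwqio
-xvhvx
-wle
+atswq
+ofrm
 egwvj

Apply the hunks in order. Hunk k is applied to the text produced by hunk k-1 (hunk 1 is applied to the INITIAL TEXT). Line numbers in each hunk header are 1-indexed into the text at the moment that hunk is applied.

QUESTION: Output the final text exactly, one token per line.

Hunk 1: at line 5 remove [vfdx,qxkir,iwtxj] add [iic,utzu,qpxoo] -> 12 lines: qqfre rrhbu ezj npwt dqj iic utzu qpxoo wle egwvj xdvn wsqjh
Hunk 2: at line 1 remove [rrhbu,ezj] add [ijyv] -> 11 lines: qqfre ijyv npwt dqj iic utzu qpxoo wle egwvj xdvn wsqjh
Hunk 3: at line 3 remove [dqj,iic,utzu] add [nnzm] -> 9 lines: qqfre ijyv npwt nnzm qpxoo wle egwvj xdvn wsqjh
Hunk 4: at line 1 remove [ijyv,npwt,nnzm] add [rwqio,mfekn] -> 8 lines: qqfre rwqio mfekn qpxoo wle egwvj xdvn wsqjh
Hunk 5: at line 6 remove [xdvn] add [dnzkh] -> 8 lines: qqfre rwqio mfekn qpxoo wle egwvj dnzkh wsqjh
Hunk 6: at line 1 remove [mfekn,qpxoo] add [xvhvx] -> 7 lines: qqfre rwqio xvhvx wle egwvj dnzkh wsqjh
Hunk 7: at line 1 remove [rwqio,xvhvx,wle] add [atswq,ofrm] -> 6 lines: qqfre atswq ofrm egwvj dnzkh wsqjh

Answer: qqfre
atswq
ofrm
egwvj
dnzkh
wsqjh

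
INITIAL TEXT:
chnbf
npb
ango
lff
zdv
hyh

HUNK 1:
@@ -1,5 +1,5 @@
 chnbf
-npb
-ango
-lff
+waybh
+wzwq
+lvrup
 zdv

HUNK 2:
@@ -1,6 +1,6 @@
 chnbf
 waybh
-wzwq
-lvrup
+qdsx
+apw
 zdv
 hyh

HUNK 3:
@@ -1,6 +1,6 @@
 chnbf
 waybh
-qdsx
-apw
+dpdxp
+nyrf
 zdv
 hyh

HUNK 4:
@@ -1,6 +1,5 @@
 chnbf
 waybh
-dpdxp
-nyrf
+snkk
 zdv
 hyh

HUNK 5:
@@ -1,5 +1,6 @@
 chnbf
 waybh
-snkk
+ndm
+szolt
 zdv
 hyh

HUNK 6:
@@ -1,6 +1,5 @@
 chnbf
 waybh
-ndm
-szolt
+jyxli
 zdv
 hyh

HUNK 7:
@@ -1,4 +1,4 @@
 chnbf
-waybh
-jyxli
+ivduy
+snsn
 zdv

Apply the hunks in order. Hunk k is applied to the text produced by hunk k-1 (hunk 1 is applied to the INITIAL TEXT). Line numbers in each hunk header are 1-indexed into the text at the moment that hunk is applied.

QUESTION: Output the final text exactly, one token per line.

Hunk 1: at line 1 remove [npb,ango,lff] add [waybh,wzwq,lvrup] -> 6 lines: chnbf waybh wzwq lvrup zdv hyh
Hunk 2: at line 1 remove [wzwq,lvrup] add [qdsx,apw] -> 6 lines: chnbf waybh qdsx apw zdv hyh
Hunk 3: at line 1 remove [qdsx,apw] add [dpdxp,nyrf] -> 6 lines: chnbf waybh dpdxp nyrf zdv hyh
Hunk 4: at line 1 remove [dpdxp,nyrf] add [snkk] -> 5 lines: chnbf waybh snkk zdv hyh
Hunk 5: at line 1 remove [snkk] add [ndm,szolt] -> 6 lines: chnbf waybh ndm szolt zdv hyh
Hunk 6: at line 1 remove [ndm,szolt] add [jyxli] -> 5 lines: chnbf waybh jyxli zdv hyh
Hunk 7: at line 1 remove [waybh,jyxli] add [ivduy,snsn] -> 5 lines: chnbf ivduy snsn zdv hyh

Answer: chnbf
ivduy
snsn
zdv
hyh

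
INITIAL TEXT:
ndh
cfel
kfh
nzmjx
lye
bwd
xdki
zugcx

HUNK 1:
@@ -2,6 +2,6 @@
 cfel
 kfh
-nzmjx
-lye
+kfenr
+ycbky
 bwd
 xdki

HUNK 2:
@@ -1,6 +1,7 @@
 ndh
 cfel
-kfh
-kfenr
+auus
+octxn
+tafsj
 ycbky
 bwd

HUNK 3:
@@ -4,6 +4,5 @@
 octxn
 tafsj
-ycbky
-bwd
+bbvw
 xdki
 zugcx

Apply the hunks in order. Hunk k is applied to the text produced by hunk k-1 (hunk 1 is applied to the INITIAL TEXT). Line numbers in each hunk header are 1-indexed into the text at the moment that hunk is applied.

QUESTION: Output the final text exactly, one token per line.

Hunk 1: at line 2 remove [nzmjx,lye] add [kfenr,ycbky] -> 8 lines: ndh cfel kfh kfenr ycbky bwd xdki zugcx
Hunk 2: at line 1 remove [kfh,kfenr] add [auus,octxn,tafsj] -> 9 lines: ndh cfel auus octxn tafsj ycbky bwd xdki zugcx
Hunk 3: at line 4 remove [ycbky,bwd] add [bbvw] -> 8 lines: ndh cfel auus octxn tafsj bbvw xdki zugcx

Answer: ndh
cfel
auus
octxn
tafsj
bbvw
xdki
zugcx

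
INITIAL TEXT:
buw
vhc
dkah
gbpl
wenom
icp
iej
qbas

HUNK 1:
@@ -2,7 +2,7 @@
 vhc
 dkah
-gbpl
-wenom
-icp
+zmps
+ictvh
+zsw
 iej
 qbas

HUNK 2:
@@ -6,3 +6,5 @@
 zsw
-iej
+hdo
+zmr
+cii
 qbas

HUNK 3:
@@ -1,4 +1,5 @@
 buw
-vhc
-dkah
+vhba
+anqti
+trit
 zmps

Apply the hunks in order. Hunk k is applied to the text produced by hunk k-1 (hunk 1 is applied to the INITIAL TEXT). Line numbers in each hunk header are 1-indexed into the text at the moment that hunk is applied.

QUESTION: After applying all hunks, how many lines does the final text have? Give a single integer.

Answer: 11

Derivation:
Hunk 1: at line 2 remove [gbpl,wenom,icp] add [zmps,ictvh,zsw] -> 8 lines: buw vhc dkah zmps ictvh zsw iej qbas
Hunk 2: at line 6 remove [iej] add [hdo,zmr,cii] -> 10 lines: buw vhc dkah zmps ictvh zsw hdo zmr cii qbas
Hunk 3: at line 1 remove [vhc,dkah] add [vhba,anqti,trit] -> 11 lines: buw vhba anqti trit zmps ictvh zsw hdo zmr cii qbas
Final line count: 11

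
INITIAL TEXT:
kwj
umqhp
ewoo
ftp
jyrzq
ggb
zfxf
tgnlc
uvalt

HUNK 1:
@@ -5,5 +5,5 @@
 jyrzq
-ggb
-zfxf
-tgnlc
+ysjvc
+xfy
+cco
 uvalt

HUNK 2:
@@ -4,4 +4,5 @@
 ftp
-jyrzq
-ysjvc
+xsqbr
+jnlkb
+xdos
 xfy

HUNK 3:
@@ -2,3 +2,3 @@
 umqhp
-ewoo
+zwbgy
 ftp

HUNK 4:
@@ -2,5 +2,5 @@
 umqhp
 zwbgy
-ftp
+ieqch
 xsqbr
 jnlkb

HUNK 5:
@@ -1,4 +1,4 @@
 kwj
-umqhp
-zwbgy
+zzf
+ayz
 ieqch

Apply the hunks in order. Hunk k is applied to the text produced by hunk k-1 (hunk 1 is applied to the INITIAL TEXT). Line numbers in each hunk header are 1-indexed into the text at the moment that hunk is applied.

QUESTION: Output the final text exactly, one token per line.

Hunk 1: at line 5 remove [ggb,zfxf,tgnlc] add [ysjvc,xfy,cco] -> 9 lines: kwj umqhp ewoo ftp jyrzq ysjvc xfy cco uvalt
Hunk 2: at line 4 remove [jyrzq,ysjvc] add [xsqbr,jnlkb,xdos] -> 10 lines: kwj umqhp ewoo ftp xsqbr jnlkb xdos xfy cco uvalt
Hunk 3: at line 2 remove [ewoo] add [zwbgy] -> 10 lines: kwj umqhp zwbgy ftp xsqbr jnlkb xdos xfy cco uvalt
Hunk 4: at line 2 remove [ftp] add [ieqch] -> 10 lines: kwj umqhp zwbgy ieqch xsqbr jnlkb xdos xfy cco uvalt
Hunk 5: at line 1 remove [umqhp,zwbgy] add [zzf,ayz] -> 10 lines: kwj zzf ayz ieqch xsqbr jnlkb xdos xfy cco uvalt

Answer: kwj
zzf
ayz
ieqch
xsqbr
jnlkb
xdos
xfy
cco
uvalt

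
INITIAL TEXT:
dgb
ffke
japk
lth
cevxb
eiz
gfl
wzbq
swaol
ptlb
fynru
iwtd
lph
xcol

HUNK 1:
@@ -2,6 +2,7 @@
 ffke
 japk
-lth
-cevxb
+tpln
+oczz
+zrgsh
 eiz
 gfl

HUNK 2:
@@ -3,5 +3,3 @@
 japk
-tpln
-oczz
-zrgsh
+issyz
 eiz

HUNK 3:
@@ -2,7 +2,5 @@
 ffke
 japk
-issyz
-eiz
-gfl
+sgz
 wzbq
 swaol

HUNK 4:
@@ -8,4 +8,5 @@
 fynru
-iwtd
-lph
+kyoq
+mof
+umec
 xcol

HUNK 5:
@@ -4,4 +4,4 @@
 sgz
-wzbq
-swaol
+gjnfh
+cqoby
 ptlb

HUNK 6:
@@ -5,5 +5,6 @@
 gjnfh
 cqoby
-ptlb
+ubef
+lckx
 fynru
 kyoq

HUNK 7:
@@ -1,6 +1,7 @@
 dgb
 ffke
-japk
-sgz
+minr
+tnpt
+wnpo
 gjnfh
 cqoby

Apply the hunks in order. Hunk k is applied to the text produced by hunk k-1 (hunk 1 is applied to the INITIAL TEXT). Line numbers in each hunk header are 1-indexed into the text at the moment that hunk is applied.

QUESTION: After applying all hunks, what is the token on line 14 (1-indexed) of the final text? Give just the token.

Hunk 1: at line 2 remove [lth,cevxb] add [tpln,oczz,zrgsh] -> 15 lines: dgb ffke japk tpln oczz zrgsh eiz gfl wzbq swaol ptlb fynru iwtd lph xcol
Hunk 2: at line 3 remove [tpln,oczz,zrgsh] add [issyz] -> 13 lines: dgb ffke japk issyz eiz gfl wzbq swaol ptlb fynru iwtd lph xcol
Hunk 3: at line 2 remove [issyz,eiz,gfl] add [sgz] -> 11 lines: dgb ffke japk sgz wzbq swaol ptlb fynru iwtd lph xcol
Hunk 4: at line 8 remove [iwtd,lph] add [kyoq,mof,umec] -> 12 lines: dgb ffke japk sgz wzbq swaol ptlb fynru kyoq mof umec xcol
Hunk 5: at line 4 remove [wzbq,swaol] add [gjnfh,cqoby] -> 12 lines: dgb ffke japk sgz gjnfh cqoby ptlb fynru kyoq mof umec xcol
Hunk 6: at line 5 remove [ptlb] add [ubef,lckx] -> 13 lines: dgb ffke japk sgz gjnfh cqoby ubef lckx fynru kyoq mof umec xcol
Hunk 7: at line 1 remove [japk,sgz] add [minr,tnpt,wnpo] -> 14 lines: dgb ffke minr tnpt wnpo gjnfh cqoby ubef lckx fynru kyoq mof umec xcol
Final line 14: xcol

Answer: xcol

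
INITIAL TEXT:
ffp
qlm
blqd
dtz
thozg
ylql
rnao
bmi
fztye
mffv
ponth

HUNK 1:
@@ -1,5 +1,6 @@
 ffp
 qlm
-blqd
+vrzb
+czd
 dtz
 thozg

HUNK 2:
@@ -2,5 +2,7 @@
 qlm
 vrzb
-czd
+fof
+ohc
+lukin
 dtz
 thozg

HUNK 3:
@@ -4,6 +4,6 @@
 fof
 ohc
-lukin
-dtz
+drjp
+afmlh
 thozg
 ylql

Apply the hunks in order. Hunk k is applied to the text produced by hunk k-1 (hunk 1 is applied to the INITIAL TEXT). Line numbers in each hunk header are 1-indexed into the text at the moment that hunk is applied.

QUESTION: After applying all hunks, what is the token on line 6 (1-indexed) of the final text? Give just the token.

Hunk 1: at line 1 remove [blqd] add [vrzb,czd] -> 12 lines: ffp qlm vrzb czd dtz thozg ylql rnao bmi fztye mffv ponth
Hunk 2: at line 2 remove [czd] add [fof,ohc,lukin] -> 14 lines: ffp qlm vrzb fof ohc lukin dtz thozg ylql rnao bmi fztye mffv ponth
Hunk 3: at line 4 remove [lukin,dtz] add [drjp,afmlh] -> 14 lines: ffp qlm vrzb fof ohc drjp afmlh thozg ylql rnao bmi fztye mffv ponth
Final line 6: drjp

Answer: drjp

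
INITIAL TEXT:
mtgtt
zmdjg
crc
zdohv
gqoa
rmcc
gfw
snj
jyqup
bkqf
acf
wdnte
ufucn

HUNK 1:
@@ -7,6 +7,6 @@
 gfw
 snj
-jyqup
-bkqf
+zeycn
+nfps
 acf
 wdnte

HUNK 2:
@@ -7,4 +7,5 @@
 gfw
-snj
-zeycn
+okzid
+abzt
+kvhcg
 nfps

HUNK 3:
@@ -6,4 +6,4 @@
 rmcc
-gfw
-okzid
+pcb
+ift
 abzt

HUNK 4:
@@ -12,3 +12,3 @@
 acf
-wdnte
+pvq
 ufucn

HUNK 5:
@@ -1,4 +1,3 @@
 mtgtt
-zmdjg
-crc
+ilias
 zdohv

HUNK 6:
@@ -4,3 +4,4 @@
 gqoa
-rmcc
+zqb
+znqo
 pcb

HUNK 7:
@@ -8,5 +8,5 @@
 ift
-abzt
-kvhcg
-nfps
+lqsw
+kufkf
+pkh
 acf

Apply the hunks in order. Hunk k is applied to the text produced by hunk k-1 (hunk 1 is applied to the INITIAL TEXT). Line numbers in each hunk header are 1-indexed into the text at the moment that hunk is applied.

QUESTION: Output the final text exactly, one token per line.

Answer: mtgtt
ilias
zdohv
gqoa
zqb
znqo
pcb
ift
lqsw
kufkf
pkh
acf
pvq
ufucn

Derivation:
Hunk 1: at line 7 remove [jyqup,bkqf] add [zeycn,nfps] -> 13 lines: mtgtt zmdjg crc zdohv gqoa rmcc gfw snj zeycn nfps acf wdnte ufucn
Hunk 2: at line 7 remove [snj,zeycn] add [okzid,abzt,kvhcg] -> 14 lines: mtgtt zmdjg crc zdohv gqoa rmcc gfw okzid abzt kvhcg nfps acf wdnte ufucn
Hunk 3: at line 6 remove [gfw,okzid] add [pcb,ift] -> 14 lines: mtgtt zmdjg crc zdohv gqoa rmcc pcb ift abzt kvhcg nfps acf wdnte ufucn
Hunk 4: at line 12 remove [wdnte] add [pvq] -> 14 lines: mtgtt zmdjg crc zdohv gqoa rmcc pcb ift abzt kvhcg nfps acf pvq ufucn
Hunk 5: at line 1 remove [zmdjg,crc] add [ilias] -> 13 lines: mtgtt ilias zdohv gqoa rmcc pcb ift abzt kvhcg nfps acf pvq ufucn
Hunk 6: at line 4 remove [rmcc] add [zqb,znqo] -> 14 lines: mtgtt ilias zdohv gqoa zqb znqo pcb ift abzt kvhcg nfps acf pvq ufucn
Hunk 7: at line 8 remove [abzt,kvhcg,nfps] add [lqsw,kufkf,pkh] -> 14 lines: mtgtt ilias zdohv gqoa zqb znqo pcb ift lqsw kufkf pkh acf pvq ufucn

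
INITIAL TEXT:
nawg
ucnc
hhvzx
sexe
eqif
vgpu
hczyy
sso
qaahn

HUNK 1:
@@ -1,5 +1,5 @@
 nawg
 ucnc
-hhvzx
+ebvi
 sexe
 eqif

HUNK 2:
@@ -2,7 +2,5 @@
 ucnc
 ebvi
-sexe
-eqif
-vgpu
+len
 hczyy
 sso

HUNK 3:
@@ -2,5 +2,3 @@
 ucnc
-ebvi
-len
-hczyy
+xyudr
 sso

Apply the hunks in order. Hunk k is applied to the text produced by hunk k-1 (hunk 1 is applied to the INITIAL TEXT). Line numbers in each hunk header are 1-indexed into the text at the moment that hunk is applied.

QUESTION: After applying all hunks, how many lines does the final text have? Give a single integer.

Answer: 5

Derivation:
Hunk 1: at line 1 remove [hhvzx] add [ebvi] -> 9 lines: nawg ucnc ebvi sexe eqif vgpu hczyy sso qaahn
Hunk 2: at line 2 remove [sexe,eqif,vgpu] add [len] -> 7 lines: nawg ucnc ebvi len hczyy sso qaahn
Hunk 3: at line 2 remove [ebvi,len,hczyy] add [xyudr] -> 5 lines: nawg ucnc xyudr sso qaahn
Final line count: 5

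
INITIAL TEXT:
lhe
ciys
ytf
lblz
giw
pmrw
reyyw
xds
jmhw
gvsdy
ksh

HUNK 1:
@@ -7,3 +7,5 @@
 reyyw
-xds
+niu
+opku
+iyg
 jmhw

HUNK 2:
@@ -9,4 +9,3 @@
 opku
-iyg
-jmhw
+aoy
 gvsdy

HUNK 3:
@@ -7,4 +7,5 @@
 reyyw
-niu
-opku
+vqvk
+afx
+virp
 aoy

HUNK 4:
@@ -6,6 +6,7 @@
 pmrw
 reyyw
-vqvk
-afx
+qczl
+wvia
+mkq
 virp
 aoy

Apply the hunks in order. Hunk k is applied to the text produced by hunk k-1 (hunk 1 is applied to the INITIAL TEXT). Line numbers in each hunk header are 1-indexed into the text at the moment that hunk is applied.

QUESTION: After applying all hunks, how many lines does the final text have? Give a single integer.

Hunk 1: at line 7 remove [xds] add [niu,opku,iyg] -> 13 lines: lhe ciys ytf lblz giw pmrw reyyw niu opku iyg jmhw gvsdy ksh
Hunk 2: at line 9 remove [iyg,jmhw] add [aoy] -> 12 lines: lhe ciys ytf lblz giw pmrw reyyw niu opku aoy gvsdy ksh
Hunk 3: at line 7 remove [niu,opku] add [vqvk,afx,virp] -> 13 lines: lhe ciys ytf lblz giw pmrw reyyw vqvk afx virp aoy gvsdy ksh
Hunk 4: at line 6 remove [vqvk,afx] add [qczl,wvia,mkq] -> 14 lines: lhe ciys ytf lblz giw pmrw reyyw qczl wvia mkq virp aoy gvsdy ksh
Final line count: 14

Answer: 14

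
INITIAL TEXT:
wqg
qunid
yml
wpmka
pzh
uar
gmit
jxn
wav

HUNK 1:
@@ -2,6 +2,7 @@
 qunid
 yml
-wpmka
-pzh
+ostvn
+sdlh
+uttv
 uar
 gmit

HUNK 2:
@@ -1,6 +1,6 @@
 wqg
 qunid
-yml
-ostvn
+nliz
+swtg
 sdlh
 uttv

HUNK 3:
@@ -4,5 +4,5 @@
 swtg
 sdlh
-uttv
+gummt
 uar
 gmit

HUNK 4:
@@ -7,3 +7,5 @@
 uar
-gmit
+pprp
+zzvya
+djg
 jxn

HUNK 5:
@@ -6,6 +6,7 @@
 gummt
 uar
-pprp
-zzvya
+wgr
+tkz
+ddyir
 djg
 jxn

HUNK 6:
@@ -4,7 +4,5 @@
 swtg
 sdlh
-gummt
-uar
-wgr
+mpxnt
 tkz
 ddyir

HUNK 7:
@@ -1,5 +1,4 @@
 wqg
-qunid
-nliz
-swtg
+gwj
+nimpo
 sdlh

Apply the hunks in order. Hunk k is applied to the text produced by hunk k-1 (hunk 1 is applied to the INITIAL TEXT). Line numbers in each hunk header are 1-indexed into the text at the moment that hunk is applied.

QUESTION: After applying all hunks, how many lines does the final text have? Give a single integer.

Hunk 1: at line 2 remove [wpmka,pzh] add [ostvn,sdlh,uttv] -> 10 lines: wqg qunid yml ostvn sdlh uttv uar gmit jxn wav
Hunk 2: at line 1 remove [yml,ostvn] add [nliz,swtg] -> 10 lines: wqg qunid nliz swtg sdlh uttv uar gmit jxn wav
Hunk 3: at line 4 remove [uttv] add [gummt] -> 10 lines: wqg qunid nliz swtg sdlh gummt uar gmit jxn wav
Hunk 4: at line 7 remove [gmit] add [pprp,zzvya,djg] -> 12 lines: wqg qunid nliz swtg sdlh gummt uar pprp zzvya djg jxn wav
Hunk 5: at line 6 remove [pprp,zzvya] add [wgr,tkz,ddyir] -> 13 lines: wqg qunid nliz swtg sdlh gummt uar wgr tkz ddyir djg jxn wav
Hunk 6: at line 4 remove [gummt,uar,wgr] add [mpxnt] -> 11 lines: wqg qunid nliz swtg sdlh mpxnt tkz ddyir djg jxn wav
Hunk 7: at line 1 remove [qunid,nliz,swtg] add [gwj,nimpo] -> 10 lines: wqg gwj nimpo sdlh mpxnt tkz ddyir djg jxn wav
Final line count: 10

Answer: 10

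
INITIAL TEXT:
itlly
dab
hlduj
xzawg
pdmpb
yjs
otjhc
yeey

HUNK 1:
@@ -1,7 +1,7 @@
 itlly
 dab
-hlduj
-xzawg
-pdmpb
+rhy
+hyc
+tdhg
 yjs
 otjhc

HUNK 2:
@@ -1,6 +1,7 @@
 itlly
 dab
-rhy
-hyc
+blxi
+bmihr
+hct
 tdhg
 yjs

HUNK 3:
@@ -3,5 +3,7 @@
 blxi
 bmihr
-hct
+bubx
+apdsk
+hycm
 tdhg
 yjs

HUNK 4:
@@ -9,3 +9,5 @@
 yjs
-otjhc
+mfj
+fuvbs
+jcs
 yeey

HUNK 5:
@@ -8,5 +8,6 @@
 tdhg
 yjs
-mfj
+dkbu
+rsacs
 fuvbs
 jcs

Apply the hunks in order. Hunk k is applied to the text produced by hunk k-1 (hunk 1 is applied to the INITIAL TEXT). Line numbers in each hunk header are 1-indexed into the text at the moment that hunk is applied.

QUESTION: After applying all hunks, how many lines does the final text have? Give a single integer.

Hunk 1: at line 1 remove [hlduj,xzawg,pdmpb] add [rhy,hyc,tdhg] -> 8 lines: itlly dab rhy hyc tdhg yjs otjhc yeey
Hunk 2: at line 1 remove [rhy,hyc] add [blxi,bmihr,hct] -> 9 lines: itlly dab blxi bmihr hct tdhg yjs otjhc yeey
Hunk 3: at line 3 remove [hct] add [bubx,apdsk,hycm] -> 11 lines: itlly dab blxi bmihr bubx apdsk hycm tdhg yjs otjhc yeey
Hunk 4: at line 9 remove [otjhc] add [mfj,fuvbs,jcs] -> 13 lines: itlly dab blxi bmihr bubx apdsk hycm tdhg yjs mfj fuvbs jcs yeey
Hunk 5: at line 8 remove [mfj] add [dkbu,rsacs] -> 14 lines: itlly dab blxi bmihr bubx apdsk hycm tdhg yjs dkbu rsacs fuvbs jcs yeey
Final line count: 14

Answer: 14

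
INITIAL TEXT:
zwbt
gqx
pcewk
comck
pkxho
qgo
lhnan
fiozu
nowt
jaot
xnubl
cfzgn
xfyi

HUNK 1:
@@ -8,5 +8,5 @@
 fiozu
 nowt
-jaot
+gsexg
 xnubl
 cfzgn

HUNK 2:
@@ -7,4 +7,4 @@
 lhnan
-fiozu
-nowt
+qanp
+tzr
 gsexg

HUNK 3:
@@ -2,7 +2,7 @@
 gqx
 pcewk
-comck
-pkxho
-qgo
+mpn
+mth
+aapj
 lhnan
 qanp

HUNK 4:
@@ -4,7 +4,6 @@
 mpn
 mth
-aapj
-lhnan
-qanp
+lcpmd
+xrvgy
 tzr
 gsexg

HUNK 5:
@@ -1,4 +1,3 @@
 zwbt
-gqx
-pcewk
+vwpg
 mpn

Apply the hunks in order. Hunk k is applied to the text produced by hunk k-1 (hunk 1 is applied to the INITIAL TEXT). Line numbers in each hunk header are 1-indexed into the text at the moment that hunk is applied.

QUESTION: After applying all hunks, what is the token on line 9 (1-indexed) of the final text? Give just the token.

Answer: xnubl

Derivation:
Hunk 1: at line 8 remove [jaot] add [gsexg] -> 13 lines: zwbt gqx pcewk comck pkxho qgo lhnan fiozu nowt gsexg xnubl cfzgn xfyi
Hunk 2: at line 7 remove [fiozu,nowt] add [qanp,tzr] -> 13 lines: zwbt gqx pcewk comck pkxho qgo lhnan qanp tzr gsexg xnubl cfzgn xfyi
Hunk 3: at line 2 remove [comck,pkxho,qgo] add [mpn,mth,aapj] -> 13 lines: zwbt gqx pcewk mpn mth aapj lhnan qanp tzr gsexg xnubl cfzgn xfyi
Hunk 4: at line 4 remove [aapj,lhnan,qanp] add [lcpmd,xrvgy] -> 12 lines: zwbt gqx pcewk mpn mth lcpmd xrvgy tzr gsexg xnubl cfzgn xfyi
Hunk 5: at line 1 remove [gqx,pcewk] add [vwpg] -> 11 lines: zwbt vwpg mpn mth lcpmd xrvgy tzr gsexg xnubl cfzgn xfyi
Final line 9: xnubl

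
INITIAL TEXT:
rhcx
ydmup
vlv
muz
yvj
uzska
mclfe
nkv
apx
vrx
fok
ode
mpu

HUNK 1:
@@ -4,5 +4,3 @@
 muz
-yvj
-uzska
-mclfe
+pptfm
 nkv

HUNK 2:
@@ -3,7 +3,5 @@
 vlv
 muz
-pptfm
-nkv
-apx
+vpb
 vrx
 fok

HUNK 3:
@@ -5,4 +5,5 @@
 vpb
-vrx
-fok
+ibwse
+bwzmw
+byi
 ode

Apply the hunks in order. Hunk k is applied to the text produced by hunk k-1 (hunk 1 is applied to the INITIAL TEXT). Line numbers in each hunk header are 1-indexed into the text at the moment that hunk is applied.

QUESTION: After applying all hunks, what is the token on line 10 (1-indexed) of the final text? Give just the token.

Hunk 1: at line 4 remove [yvj,uzska,mclfe] add [pptfm] -> 11 lines: rhcx ydmup vlv muz pptfm nkv apx vrx fok ode mpu
Hunk 2: at line 3 remove [pptfm,nkv,apx] add [vpb] -> 9 lines: rhcx ydmup vlv muz vpb vrx fok ode mpu
Hunk 3: at line 5 remove [vrx,fok] add [ibwse,bwzmw,byi] -> 10 lines: rhcx ydmup vlv muz vpb ibwse bwzmw byi ode mpu
Final line 10: mpu

Answer: mpu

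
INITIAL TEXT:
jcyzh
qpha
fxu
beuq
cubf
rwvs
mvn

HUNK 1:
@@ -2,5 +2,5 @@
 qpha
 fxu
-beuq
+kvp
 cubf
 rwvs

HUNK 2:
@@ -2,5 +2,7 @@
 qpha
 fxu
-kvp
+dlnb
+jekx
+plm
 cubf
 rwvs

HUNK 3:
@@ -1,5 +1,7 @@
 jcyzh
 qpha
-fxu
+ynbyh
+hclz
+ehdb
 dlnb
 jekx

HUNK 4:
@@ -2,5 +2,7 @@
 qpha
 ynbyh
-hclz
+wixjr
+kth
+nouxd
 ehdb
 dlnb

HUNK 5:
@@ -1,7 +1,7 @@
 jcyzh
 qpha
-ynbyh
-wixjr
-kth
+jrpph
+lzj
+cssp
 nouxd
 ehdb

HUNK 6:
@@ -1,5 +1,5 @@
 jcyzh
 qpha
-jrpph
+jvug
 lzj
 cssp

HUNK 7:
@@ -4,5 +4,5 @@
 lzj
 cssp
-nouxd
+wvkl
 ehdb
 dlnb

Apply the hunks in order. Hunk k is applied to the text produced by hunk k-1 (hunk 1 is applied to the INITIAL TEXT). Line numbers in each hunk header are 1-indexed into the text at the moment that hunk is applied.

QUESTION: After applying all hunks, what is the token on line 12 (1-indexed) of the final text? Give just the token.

Answer: rwvs

Derivation:
Hunk 1: at line 2 remove [beuq] add [kvp] -> 7 lines: jcyzh qpha fxu kvp cubf rwvs mvn
Hunk 2: at line 2 remove [kvp] add [dlnb,jekx,plm] -> 9 lines: jcyzh qpha fxu dlnb jekx plm cubf rwvs mvn
Hunk 3: at line 1 remove [fxu] add [ynbyh,hclz,ehdb] -> 11 lines: jcyzh qpha ynbyh hclz ehdb dlnb jekx plm cubf rwvs mvn
Hunk 4: at line 2 remove [hclz] add [wixjr,kth,nouxd] -> 13 lines: jcyzh qpha ynbyh wixjr kth nouxd ehdb dlnb jekx plm cubf rwvs mvn
Hunk 5: at line 1 remove [ynbyh,wixjr,kth] add [jrpph,lzj,cssp] -> 13 lines: jcyzh qpha jrpph lzj cssp nouxd ehdb dlnb jekx plm cubf rwvs mvn
Hunk 6: at line 1 remove [jrpph] add [jvug] -> 13 lines: jcyzh qpha jvug lzj cssp nouxd ehdb dlnb jekx plm cubf rwvs mvn
Hunk 7: at line 4 remove [nouxd] add [wvkl] -> 13 lines: jcyzh qpha jvug lzj cssp wvkl ehdb dlnb jekx plm cubf rwvs mvn
Final line 12: rwvs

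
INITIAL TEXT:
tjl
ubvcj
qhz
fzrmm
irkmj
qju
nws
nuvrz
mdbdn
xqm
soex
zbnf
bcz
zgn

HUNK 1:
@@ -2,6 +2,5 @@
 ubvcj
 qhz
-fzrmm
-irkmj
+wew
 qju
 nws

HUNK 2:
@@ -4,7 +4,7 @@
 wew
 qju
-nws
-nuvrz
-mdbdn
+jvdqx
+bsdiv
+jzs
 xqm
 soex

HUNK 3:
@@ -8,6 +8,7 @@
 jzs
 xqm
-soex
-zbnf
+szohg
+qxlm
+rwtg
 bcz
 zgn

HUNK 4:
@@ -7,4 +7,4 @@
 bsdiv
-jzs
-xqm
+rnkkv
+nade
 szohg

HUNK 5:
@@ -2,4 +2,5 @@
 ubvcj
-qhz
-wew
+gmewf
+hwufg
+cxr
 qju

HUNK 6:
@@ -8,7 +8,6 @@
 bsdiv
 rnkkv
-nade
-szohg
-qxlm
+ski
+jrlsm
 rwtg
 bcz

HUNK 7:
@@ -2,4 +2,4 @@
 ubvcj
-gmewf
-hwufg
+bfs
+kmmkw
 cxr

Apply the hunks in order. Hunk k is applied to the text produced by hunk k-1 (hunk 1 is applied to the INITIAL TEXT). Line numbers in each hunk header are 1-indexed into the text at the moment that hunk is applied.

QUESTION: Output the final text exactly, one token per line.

Hunk 1: at line 2 remove [fzrmm,irkmj] add [wew] -> 13 lines: tjl ubvcj qhz wew qju nws nuvrz mdbdn xqm soex zbnf bcz zgn
Hunk 2: at line 4 remove [nws,nuvrz,mdbdn] add [jvdqx,bsdiv,jzs] -> 13 lines: tjl ubvcj qhz wew qju jvdqx bsdiv jzs xqm soex zbnf bcz zgn
Hunk 3: at line 8 remove [soex,zbnf] add [szohg,qxlm,rwtg] -> 14 lines: tjl ubvcj qhz wew qju jvdqx bsdiv jzs xqm szohg qxlm rwtg bcz zgn
Hunk 4: at line 7 remove [jzs,xqm] add [rnkkv,nade] -> 14 lines: tjl ubvcj qhz wew qju jvdqx bsdiv rnkkv nade szohg qxlm rwtg bcz zgn
Hunk 5: at line 2 remove [qhz,wew] add [gmewf,hwufg,cxr] -> 15 lines: tjl ubvcj gmewf hwufg cxr qju jvdqx bsdiv rnkkv nade szohg qxlm rwtg bcz zgn
Hunk 6: at line 8 remove [nade,szohg,qxlm] add [ski,jrlsm] -> 14 lines: tjl ubvcj gmewf hwufg cxr qju jvdqx bsdiv rnkkv ski jrlsm rwtg bcz zgn
Hunk 7: at line 2 remove [gmewf,hwufg] add [bfs,kmmkw] -> 14 lines: tjl ubvcj bfs kmmkw cxr qju jvdqx bsdiv rnkkv ski jrlsm rwtg bcz zgn

Answer: tjl
ubvcj
bfs
kmmkw
cxr
qju
jvdqx
bsdiv
rnkkv
ski
jrlsm
rwtg
bcz
zgn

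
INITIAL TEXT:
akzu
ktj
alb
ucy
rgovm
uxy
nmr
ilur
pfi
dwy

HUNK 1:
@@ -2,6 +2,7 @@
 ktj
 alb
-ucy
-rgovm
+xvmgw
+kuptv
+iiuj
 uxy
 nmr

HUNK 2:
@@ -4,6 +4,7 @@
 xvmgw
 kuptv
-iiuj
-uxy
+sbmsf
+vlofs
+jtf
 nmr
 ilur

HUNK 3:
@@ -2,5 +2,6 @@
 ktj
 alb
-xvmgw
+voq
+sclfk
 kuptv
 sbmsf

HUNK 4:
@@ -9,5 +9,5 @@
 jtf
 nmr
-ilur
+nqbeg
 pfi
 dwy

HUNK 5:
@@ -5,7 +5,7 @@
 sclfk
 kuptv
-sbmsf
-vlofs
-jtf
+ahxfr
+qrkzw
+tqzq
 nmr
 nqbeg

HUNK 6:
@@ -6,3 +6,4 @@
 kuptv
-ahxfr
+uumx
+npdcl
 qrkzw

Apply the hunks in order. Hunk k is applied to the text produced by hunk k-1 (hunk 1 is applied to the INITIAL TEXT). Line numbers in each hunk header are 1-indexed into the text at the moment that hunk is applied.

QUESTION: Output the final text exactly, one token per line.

Hunk 1: at line 2 remove [ucy,rgovm] add [xvmgw,kuptv,iiuj] -> 11 lines: akzu ktj alb xvmgw kuptv iiuj uxy nmr ilur pfi dwy
Hunk 2: at line 4 remove [iiuj,uxy] add [sbmsf,vlofs,jtf] -> 12 lines: akzu ktj alb xvmgw kuptv sbmsf vlofs jtf nmr ilur pfi dwy
Hunk 3: at line 2 remove [xvmgw] add [voq,sclfk] -> 13 lines: akzu ktj alb voq sclfk kuptv sbmsf vlofs jtf nmr ilur pfi dwy
Hunk 4: at line 9 remove [ilur] add [nqbeg] -> 13 lines: akzu ktj alb voq sclfk kuptv sbmsf vlofs jtf nmr nqbeg pfi dwy
Hunk 5: at line 5 remove [sbmsf,vlofs,jtf] add [ahxfr,qrkzw,tqzq] -> 13 lines: akzu ktj alb voq sclfk kuptv ahxfr qrkzw tqzq nmr nqbeg pfi dwy
Hunk 6: at line 6 remove [ahxfr] add [uumx,npdcl] -> 14 lines: akzu ktj alb voq sclfk kuptv uumx npdcl qrkzw tqzq nmr nqbeg pfi dwy

Answer: akzu
ktj
alb
voq
sclfk
kuptv
uumx
npdcl
qrkzw
tqzq
nmr
nqbeg
pfi
dwy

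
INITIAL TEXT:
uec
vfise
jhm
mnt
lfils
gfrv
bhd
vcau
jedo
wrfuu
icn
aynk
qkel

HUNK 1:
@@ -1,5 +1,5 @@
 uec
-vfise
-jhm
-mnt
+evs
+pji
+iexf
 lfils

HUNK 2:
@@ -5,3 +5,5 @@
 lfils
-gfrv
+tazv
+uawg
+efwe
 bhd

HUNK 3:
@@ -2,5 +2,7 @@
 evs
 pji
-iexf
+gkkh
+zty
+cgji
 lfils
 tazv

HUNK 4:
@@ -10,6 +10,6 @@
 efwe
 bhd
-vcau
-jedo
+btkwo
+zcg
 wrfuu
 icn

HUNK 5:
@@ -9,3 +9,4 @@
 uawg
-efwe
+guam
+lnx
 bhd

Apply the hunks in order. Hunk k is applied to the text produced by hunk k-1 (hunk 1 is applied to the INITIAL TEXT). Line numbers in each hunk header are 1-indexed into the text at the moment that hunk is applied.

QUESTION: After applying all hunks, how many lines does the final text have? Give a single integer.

Hunk 1: at line 1 remove [vfise,jhm,mnt] add [evs,pji,iexf] -> 13 lines: uec evs pji iexf lfils gfrv bhd vcau jedo wrfuu icn aynk qkel
Hunk 2: at line 5 remove [gfrv] add [tazv,uawg,efwe] -> 15 lines: uec evs pji iexf lfils tazv uawg efwe bhd vcau jedo wrfuu icn aynk qkel
Hunk 3: at line 2 remove [iexf] add [gkkh,zty,cgji] -> 17 lines: uec evs pji gkkh zty cgji lfils tazv uawg efwe bhd vcau jedo wrfuu icn aynk qkel
Hunk 4: at line 10 remove [vcau,jedo] add [btkwo,zcg] -> 17 lines: uec evs pji gkkh zty cgji lfils tazv uawg efwe bhd btkwo zcg wrfuu icn aynk qkel
Hunk 5: at line 9 remove [efwe] add [guam,lnx] -> 18 lines: uec evs pji gkkh zty cgji lfils tazv uawg guam lnx bhd btkwo zcg wrfuu icn aynk qkel
Final line count: 18

Answer: 18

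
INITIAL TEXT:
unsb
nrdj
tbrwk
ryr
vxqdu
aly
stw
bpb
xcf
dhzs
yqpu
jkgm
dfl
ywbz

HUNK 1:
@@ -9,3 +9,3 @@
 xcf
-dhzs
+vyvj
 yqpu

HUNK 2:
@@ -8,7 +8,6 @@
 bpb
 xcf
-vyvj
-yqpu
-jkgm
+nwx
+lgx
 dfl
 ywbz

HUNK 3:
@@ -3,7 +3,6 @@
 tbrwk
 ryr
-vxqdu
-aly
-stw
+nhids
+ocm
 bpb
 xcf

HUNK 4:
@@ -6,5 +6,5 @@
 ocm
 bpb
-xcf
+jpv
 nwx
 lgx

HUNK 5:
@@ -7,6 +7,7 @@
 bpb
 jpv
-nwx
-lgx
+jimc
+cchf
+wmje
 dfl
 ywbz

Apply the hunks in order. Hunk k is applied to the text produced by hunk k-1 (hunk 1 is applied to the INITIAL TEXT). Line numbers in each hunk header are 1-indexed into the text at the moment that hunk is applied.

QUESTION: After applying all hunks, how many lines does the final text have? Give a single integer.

Hunk 1: at line 9 remove [dhzs] add [vyvj] -> 14 lines: unsb nrdj tbrwk ryr vxqdu aly stw bpb xcf vyvj yqpu jkgm dfl ywbz
Hunk 2: at line 8 remove [vyvj,yqpu,jkgm] add [nwx,lgx] -> 13 lines: unsb nrdj tbrwk ryr vxqdu aly stw bpb xcf nwx lgx dfl ywbz
Hunk 3: at line 3 remove [vxqdu,aly,stw] add [nhids,ocm] -> 12 lines: unsb nrdj tbrwk ryr nhids ocm bpb xcf nwx lgx dfl ywbz
Hunk 4: at line 6 remove [xcf] add [jpv] -> 12 lines: unsb nrdj tbrwk ryr nhids ocm bpb jpv nwx lgx dfl ywbz
Hunk 5: at line 7 remove [nwx,lgx] add [jimc,cchf,wmje] -> 13 lines: unsb nrdj tbrwk ryr nhids ocm bpb jpv jimc cchf wmje dfl ywbz
Final line count: 13

Answer: 13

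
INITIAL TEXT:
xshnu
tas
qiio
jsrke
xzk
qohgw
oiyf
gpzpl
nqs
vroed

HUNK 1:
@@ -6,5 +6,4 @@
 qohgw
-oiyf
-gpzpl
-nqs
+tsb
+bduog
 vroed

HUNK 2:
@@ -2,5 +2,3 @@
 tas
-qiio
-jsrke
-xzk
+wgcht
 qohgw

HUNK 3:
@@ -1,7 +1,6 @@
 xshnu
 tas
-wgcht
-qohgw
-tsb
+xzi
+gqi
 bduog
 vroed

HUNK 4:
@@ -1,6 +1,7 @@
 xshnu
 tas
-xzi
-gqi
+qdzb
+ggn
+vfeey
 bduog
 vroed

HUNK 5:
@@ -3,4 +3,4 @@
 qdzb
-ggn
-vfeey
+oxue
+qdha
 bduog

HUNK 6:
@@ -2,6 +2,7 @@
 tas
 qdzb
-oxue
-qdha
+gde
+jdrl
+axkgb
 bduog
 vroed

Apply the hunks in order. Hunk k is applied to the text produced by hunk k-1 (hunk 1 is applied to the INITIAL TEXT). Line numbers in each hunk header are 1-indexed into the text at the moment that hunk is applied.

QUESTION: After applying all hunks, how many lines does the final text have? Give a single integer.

Answer: 8

Derivation:
Hunk 1: at line 6 remove [oiyf,gpzpl,nqs] add [tsb,bduog] -> 9 lines: xshnu tas qiio jsrke xzk qohgw tsb bduog vroed
Hunk 2: at line 2 remove [qiio,jsrke,xzk] add [wgcht] -> 7 lines: xshnu tas wgcht qohgw tsb bduog vroed
Hunk 3: at line 1 remove [wgcht,qohgw,tsb] add [xzi,gqi] -> 6 lines: xshnu tas xzi gqi bduog vroed
Hunk 4: at line 1 remove [xzi,gqi] add [qdzb,ggn,vfeey] -> 7 lines: xshnu tas qdzb ggn vfeey bduog vroed
Hunk 5: at line 3 remove [ggn,vfeey] add [oxue,qdha] -> 7 lines: xshnu tas qdzb oxue qdha bduog vroed
Hunk 6: at line 2 remove [oxue,qdha] add [gde,jdrl,axkgb] -> 8 lines: xshnu tas qdzb gde jdrl axkgb bduog vroed
Final line count: 8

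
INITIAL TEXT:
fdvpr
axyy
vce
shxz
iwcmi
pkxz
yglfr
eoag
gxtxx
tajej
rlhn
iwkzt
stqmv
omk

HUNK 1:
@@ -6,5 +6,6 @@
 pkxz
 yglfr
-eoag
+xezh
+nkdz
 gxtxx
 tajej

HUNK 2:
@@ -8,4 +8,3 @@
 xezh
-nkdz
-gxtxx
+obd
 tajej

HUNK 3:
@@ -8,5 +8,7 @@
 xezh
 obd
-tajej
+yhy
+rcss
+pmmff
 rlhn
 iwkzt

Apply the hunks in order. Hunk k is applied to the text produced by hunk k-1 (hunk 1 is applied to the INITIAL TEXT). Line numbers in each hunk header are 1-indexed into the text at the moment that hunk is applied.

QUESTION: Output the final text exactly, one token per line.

Hunk 1: at line 6 remove [eoag] add [xezh,nkdz] -> 15 lines: fdvpr axyy vce shxz iwcmi pkxz yglfr xezh nkdz gxtxx tajej rlhn iwkzt stqmv omk
Hunk 2: at line 8 remove [nkdz,gxtxx] add [obd] -> 14 lines: fdvpr axyy vce shxz iwcmi pkxz yglfr xezh obd tajej rlhn iwkzt stqmv omk
Hunk 3: at line 8 remove [tajej] add [yhy,rcss,pmmff] -> 16 lines: fdvpr axyy vce shxz iwcmi pkxz yglfr xezh obd yhy rcss pmmff rlhn iwkzt stqmv omk

Answer: fdvpr
axyy
vce
shxz
iwcmi
pkxz
yglfr
xezh
obd
yhy
rcss
pmmff
rlhn
iwkzt
stqmv
omk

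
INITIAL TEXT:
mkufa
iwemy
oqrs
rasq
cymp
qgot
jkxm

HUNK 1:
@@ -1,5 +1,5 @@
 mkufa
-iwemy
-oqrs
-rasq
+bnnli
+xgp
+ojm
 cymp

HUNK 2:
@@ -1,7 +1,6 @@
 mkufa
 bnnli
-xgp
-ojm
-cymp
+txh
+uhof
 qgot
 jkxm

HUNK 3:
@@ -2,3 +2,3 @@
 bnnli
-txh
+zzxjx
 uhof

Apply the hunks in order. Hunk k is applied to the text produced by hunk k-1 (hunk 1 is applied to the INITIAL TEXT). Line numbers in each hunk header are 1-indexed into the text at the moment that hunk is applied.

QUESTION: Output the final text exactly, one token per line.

Hunk 1: at line 1 remove [iwemy,oqrs,rasq] add [bnnli,xgp,ojm] -> 7 lines: mkufa bnnli xgp ojm cymp qgot jkxm
Hunk 2: at line 1 remove [xgp,ojm,cymp] add [txh,uhof] -> 6 lines: mkufa bnnli txh uhof qgot jkxm
Hunk 3: at line 2 remove [txh] add [zzxjx] -> 6 lines: mkufa bnnli zzxjx uhof qgot jkxm

Answer: mkufa
bnnli
zzxjx
uhof
qgot
jkxm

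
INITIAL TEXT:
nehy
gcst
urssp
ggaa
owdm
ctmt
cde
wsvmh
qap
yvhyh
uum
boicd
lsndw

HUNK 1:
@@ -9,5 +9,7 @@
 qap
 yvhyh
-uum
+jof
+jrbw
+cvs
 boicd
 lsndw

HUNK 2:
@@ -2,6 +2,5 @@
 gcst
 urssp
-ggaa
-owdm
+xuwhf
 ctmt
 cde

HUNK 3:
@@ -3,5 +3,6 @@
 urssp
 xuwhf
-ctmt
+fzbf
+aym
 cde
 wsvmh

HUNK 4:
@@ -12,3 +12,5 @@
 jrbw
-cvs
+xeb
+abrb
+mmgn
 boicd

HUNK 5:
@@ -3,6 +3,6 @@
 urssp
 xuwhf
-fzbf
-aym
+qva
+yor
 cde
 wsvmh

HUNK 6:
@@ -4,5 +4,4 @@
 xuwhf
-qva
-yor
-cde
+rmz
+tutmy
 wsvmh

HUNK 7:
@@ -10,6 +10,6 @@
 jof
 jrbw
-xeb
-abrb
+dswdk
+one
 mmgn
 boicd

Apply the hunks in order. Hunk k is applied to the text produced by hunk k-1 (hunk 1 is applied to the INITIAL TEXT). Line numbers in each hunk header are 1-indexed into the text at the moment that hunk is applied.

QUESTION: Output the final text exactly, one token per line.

Hunk 1: at line 9 remove [uum] add [jof,jrbw,cvs] -> 15 lines: nehy gcst urssp ggaa owdm ctmt cde wsvmh qap yvhyh jof jrbw cvs boicd lsndw
Hunk 2: at line 2 remove [ggaa,owdm] add [xuwhf] -> 14 lines: nehy gcst urssp xuwhf ctmt cde wsvmh qap yvhyh jof jrbw cvs boicd lsndw
Hunk 3: at line 3 remove [ctmt] add [fzbf,aym] -> 15 lines: nehy gcst urssp xuwhf fzbf aym cde wsvmh qap yvhyh jof jrbw cvs boicd lsndw
Hunk 4: at line 12 remove [cvs] add [xeb,abrb,mmgn] -> 17 lines: nehy gcst urssp xuwhf fzbf aym cde wsvmh qap yvhyh jof jrbw xeb abrb mmgn boicd lsndw
Hunk 5: at line 3 remove [fzbf,aym] add [qva,yor] -> 17 lines: nehy gcst urssp xuwhf qva yor cde wsvmh qap yvhyh jof jrbw xeb abrb mmgn boicd lsndw
Hunk 6: at line 4 remove [qva,yor,cde] add [rmz,tutmy] -> 16 lines: nehy gcst urssp xuwhf rmz tutmy wsvmh qap yvhyh jof jrbw xeb abrb mmgn boicd lsndw
Hunk 7: at line 10 remove [xeb,abrb] add [dswdk,one] -> 16 lines: nehy gcst urssp xuwhf rmz tutmy wsvmh qap yvhyh jof jrbw dswdk one mmgn boicd lsndw

Answer: nehy
gcst
urssp
xuwhf
rmz
tutmy
wsvmh
qap
yvhyh
jof
jrbw
dswdk
one
mmgn
boicd
lsndw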